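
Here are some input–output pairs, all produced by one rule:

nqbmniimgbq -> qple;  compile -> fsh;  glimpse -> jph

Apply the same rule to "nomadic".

The rule is to shift every letter 3 places forward in the alphabet (wrapping around), then keep one character in every 3, starting at position 1 (positions 1st, 4th, 7th, ...).
Doing the same to "nomadic": "qdf".
(Check on "glimpse": → "jolpsvh" → "jph" ✓)

qdf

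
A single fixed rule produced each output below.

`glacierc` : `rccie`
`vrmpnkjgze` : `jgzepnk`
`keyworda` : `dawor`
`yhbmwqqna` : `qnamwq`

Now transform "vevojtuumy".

uumyojt

Looking at the pairs, the operation is to delete the first 3 characters, then move the first 3 characters to the end (rotate left by 3).
Starting from "vevojtuumy": after the first operation, "ojtuumy"; after the second, "uumyojt".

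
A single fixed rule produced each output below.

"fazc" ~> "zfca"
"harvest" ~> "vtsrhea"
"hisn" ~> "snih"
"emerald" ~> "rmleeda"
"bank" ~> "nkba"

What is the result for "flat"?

Each output is the input with this applied: sort the characters into reverse alphabetical order.
So "flat" becomes "tlfa".

tlfa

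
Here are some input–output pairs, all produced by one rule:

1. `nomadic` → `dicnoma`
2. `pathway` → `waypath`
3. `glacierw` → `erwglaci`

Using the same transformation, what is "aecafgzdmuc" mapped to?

mucaecafgzd

The transformation: move the last 3 characters to the front (rotate right by 3).
On "aecafgzdmuc" that produces "mucaecafgzd".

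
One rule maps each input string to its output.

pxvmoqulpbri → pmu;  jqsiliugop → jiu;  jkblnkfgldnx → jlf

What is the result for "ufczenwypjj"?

uzw

Each output is the input with this applied: delete the last 3 characters, then keep one character in every 3, starting at position 1 (positions 1st, 4th, 7th, ...).
Starting from "ufczenwypjj": after the first operation, "ufczenwy"; after the second, "uzw".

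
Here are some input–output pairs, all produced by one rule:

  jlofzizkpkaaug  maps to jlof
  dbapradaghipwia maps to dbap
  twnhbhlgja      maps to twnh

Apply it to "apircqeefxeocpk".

Rule — keep only the first 4 characters.
"apircqeefxeocpk" → "apir".

apir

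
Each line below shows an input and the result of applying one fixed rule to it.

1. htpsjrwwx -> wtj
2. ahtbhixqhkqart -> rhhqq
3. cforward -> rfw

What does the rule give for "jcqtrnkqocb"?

The pattern: move the last 2 characters to the front (rotate right by 2), then keep one character in every 3, starting at position 1 (positions 1st, 4th, 7th, ...).
Applying both steps to "jcqtrnkqocb": "cbjcqtrnkqo", then "ccrq".

ccrq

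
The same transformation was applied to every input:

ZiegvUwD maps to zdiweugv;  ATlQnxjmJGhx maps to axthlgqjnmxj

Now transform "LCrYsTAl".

The transformation: take characters alternately from the front and the back (1st, last, 2nd, 2nd-last, ...), then convert every letter to lowercase.
Starting from "LCrYsTAl": after the first operation, "LlCArTYs"; after the second, "llcartys".
(Check on "ATlQnxjmJGhx": → "AxThlGQJnmxj" → "axthlgqjnmxj" ✓)

llcartys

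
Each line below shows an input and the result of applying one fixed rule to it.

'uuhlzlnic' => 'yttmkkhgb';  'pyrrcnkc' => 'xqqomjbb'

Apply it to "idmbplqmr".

qpollkhca

Rule — shift every letter 1 place backward in the alphabet (wrapping around), then sort the characters into reverse alphabetical order.
Starting from "idmbplqmr": after the first operation, "hclaokplq"; after the second, "qpollkhca".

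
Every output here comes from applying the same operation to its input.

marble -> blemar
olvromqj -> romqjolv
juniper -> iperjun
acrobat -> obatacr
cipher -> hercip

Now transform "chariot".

Each output is the input with this applied: move the first 3 characters to the end (rotate left by 3).
"chariot" → "riotcha".

riotcha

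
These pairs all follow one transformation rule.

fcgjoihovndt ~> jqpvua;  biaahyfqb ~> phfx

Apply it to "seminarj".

lphq

The transformation: shift every letter 7 places forward in the alphabet (wrapping around), then keep every other character starting from the second (positions 2nd, 4th, 6th, ...).
Applying both steps to "seminarj": "zltpuhyq", then "lphq".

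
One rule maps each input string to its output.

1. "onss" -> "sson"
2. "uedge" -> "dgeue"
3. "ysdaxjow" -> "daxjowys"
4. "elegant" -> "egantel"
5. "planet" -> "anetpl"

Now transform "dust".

stdu

The pattern: move the first 2 characters to the end (rotate left by 2).
For "dust" the result is "stdu".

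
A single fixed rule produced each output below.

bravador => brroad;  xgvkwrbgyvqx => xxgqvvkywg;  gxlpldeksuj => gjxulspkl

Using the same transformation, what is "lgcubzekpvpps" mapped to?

lsgpcpuvbpz

The pattern: take characters alternately from the front and the back (1st, last, 2nd, 2nd-last, ...), then delete the last 2 characters.
For "lgcubzekpvpps", step one produces "lsgpcpuvbpzke"; step two turns that into "lsgpcpuvbpz".
(Check on "gxlpldeksuj": → "gjxulspkled" → "gjxulspkl" ✓)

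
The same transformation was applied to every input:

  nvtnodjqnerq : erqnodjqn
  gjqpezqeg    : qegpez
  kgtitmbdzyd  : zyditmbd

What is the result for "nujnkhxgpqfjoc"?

The rule is to delete the first 3 characters, then move the last 3 characters to the front (rotate right by 3).
"nujnkhxgpqfjoc" → "nkhxgpqfjoc" → "jocnkhxgpqf".

jocnkhxgpqf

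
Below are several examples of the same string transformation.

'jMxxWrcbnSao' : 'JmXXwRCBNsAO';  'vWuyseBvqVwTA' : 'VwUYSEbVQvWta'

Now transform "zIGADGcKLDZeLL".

The transformation: flip the case of every letter.
"zIGADGcKLDZeLL" → "ZigadgCkldzEll".

ZigadgCkldzEll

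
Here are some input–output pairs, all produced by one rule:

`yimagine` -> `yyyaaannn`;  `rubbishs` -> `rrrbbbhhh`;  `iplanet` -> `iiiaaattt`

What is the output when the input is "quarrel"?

qqqrrrlll

In each case the input is transformed by: keep one character in every 3, starting at position 1 (positions 1st, 4th, 7th, ...), then repeat every character 3 times.
For "quarrel", step one produces "qrl"; step two turns that into "qqqrrrlll".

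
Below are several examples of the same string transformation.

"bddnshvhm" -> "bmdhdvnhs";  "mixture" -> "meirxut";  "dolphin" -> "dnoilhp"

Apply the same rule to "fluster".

What's happening: take characters alternately from the front and the back (1st, last, 2nd, 2nd-last, ...).
Doing the same to "fluster": "frleuts".

frleuts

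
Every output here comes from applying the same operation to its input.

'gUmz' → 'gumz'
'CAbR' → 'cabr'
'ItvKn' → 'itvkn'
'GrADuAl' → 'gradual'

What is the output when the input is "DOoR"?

door

The rule is to convert every letter to lowercase.
So "DOoR" becomes "door".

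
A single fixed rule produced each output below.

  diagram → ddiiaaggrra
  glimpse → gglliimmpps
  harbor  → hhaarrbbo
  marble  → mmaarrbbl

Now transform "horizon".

hhoorriizzo

The transformation: double every character, then delete the last 3 characters.
Applying both steps to "horizon": "hhoorriizzoonn", then "hhoorriizzo".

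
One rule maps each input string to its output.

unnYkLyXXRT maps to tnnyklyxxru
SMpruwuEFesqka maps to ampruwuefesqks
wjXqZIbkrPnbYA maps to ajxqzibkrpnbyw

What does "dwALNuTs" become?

Looking at the pairs, the operation is to swap the first and last characters, then convert every letter to lowercase.
On "dwALNuTs": the first step gives "swALNuTd", and the second then gives "swalnutd".
(Check on "unnYkLyXXRT": → "TnnYkLyXXRu" → "tnnyklyxxru" ✓)

swalnutd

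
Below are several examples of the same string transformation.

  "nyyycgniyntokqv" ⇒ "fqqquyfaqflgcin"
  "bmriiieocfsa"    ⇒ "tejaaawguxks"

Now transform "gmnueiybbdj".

yefmwaqttvb

In each case the input is transformed by: shift every letter 8 places backward in the alphabet (wrapping around).
So "gmnueiybbdj" becomes "yefmwaqttvb".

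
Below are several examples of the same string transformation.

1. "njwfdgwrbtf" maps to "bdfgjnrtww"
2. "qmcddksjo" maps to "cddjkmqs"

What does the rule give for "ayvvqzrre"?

The rule is to delete the last character, then sort the characters into alphabetical order.
Starting from "ayvvqzrre": after the first operation, "ayvvqzrr"; after the second, "aqrrvvyz".

aqrrvvyz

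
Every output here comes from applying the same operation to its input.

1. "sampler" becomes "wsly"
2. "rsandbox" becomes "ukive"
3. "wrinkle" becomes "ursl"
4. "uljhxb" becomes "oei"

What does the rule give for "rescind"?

In each case the input is transformed by: delete the first 3 characters, then shift every letter 7 places forward in the alphabet (wrapping around).
For "rescind", step one produces "cind"; step two turns that into "jpuk".
(Check on "wrinkle": → "nkle" → "ursl" ✓)

jpuk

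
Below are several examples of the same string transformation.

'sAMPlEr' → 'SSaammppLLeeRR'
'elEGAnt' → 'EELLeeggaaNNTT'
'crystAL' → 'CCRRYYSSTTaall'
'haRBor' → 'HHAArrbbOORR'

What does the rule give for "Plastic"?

ppLLAASSTTIICC

Each output is the input with this applied: double every character, then flip the case of every letter.
On "Plastic": the first step gives "PPllaassttiicc", and the second then gives "ppLLAASSTTIICC".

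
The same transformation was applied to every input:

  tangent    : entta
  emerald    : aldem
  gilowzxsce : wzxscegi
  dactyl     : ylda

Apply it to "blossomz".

somzbl

The transformation: move the first 2 characters to the end (rotate left by 2), then delete the first 2 characters.
Starting from "blossomz": after the first operation, "ossomzbl"; after the second, "somzbl".
(Check on "gilowzxsce": → "lowzxscegi" → "wzxscegi" ✓)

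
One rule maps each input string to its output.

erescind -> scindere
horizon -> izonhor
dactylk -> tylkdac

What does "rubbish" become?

Looking at the pairs, the operation is to move the first 3 characters to the end (rotate left by 3).
Applying that to "rubbish" gives "bishrub".

bishrub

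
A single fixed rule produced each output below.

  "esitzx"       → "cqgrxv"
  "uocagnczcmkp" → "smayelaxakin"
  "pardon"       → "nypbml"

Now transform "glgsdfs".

ejeqbdq

The transformation: shift every letter 2 places backward in the alphabet (wrapping around).
"glgsdfs" → "ejeqbdq".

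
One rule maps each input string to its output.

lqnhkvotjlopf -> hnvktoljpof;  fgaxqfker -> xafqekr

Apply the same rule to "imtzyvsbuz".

ztvybszu

In each case the input is transformed by: swap each adjacent pair of characters (1↔2, 3↔4, ...), then delete the first 2 characters.
On "imtzyvsbuz" that produces "ztvybszu".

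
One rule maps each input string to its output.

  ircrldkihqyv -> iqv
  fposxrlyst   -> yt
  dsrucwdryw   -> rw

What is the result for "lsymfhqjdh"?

jh

The rule is to keep every other character starting from the second (positions 2nd, 4th, 6th, ...), then delete the first 3 characters.
Applying that to "lsymfhqjdh" gives "jh".
(Check on "ircrldkihqyv": → "rrdiqv" → "iqv" ✓)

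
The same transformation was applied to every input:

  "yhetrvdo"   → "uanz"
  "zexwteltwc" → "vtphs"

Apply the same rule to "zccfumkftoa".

vyqgpw

The rule is to shift every letter 4 places backward in the alphabet (wrapping around), then keep every other character starting from the first (positions 1st, 3rd, 5th, ...).
Working it through for "zccfumkftoa": intermediate "vyybqigbpkw", final "vyqgpw".
(Check on "yhetrvdo": → "udapnrzk" → "uanz" ✓)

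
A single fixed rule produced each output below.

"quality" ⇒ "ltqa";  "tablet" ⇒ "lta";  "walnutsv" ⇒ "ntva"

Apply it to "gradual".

daga

The transformation: move the first 3 characters to the end (rotate left by 3), then keep every other character starting from the first (positions 1st, 3rd, 5th, ...).
For "gradual", step one produces "dualgra"; step two turns that into "daga".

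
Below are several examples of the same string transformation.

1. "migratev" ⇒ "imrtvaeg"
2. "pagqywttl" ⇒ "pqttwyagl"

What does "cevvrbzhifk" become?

What's happening: sort the characters into alphabetical order, then move the first 3 characters to the end (rotate left by 3).
On "cevvrbzhifk" that produces "fhikrvvzbce".

fhikrvvzbce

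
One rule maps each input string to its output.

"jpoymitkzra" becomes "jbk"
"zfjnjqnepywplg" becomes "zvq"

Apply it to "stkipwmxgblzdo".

jny

The rule is to shift every letter 10 places forward in the alphabet (wrapping around), then keep only the last 3 characters.
For "stkipwmxgblzdo", step one produces "cduszgwhqlvjny"; step two turns that into "jny".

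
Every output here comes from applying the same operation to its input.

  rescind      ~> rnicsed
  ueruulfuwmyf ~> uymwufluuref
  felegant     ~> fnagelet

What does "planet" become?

The rule is to reverse the string, then swap the first and last characters.
On "planet": the first step gives "tenalp", and the second then gives "penalt".

penalt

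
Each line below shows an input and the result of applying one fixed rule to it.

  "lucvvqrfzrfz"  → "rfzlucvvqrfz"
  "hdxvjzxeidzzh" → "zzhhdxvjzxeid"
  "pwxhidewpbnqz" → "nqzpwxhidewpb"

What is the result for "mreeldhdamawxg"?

Rule — move the last 3 characters to the front (rotate right by 3).
On "mreeldhdamawxg" that produces "wxgmreeldhdama".

wxgmreeldhdama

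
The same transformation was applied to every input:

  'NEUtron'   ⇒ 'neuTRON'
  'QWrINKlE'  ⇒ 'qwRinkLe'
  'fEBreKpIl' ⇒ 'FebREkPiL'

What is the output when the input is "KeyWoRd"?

kEYwOrD

The pattern: flip the case of every letter.
So "KeyWoRd" becomes "kEYwOrD".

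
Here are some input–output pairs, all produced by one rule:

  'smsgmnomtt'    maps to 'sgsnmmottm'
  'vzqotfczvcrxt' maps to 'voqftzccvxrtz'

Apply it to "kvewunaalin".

kwenuaailnv

The transformation: swap each adjacent pair of characters (1↔2, 3↔4, ...), then move the first character to the end.
"kvewunaalin" → "vkwenuaailn" → "kwenuaailnv".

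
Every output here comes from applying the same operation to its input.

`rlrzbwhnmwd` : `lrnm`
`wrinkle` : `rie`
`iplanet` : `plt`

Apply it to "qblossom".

blm

Each output is the input with this applied: swap each adjacent pair of characters (1↔2, 3↔4, ...), then keep one character in every 3, starting at position 1 (positions 1st, 4th, 7th, ...).
"qblossom" → "blm".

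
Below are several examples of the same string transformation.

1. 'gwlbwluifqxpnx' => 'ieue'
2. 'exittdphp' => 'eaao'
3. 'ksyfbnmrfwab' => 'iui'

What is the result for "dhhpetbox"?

In each case the input is transformed by: shift every letter 7 places forward in the alphabet (wrapping around), then keep only the vowels.
Starting from "dhhpetbox": after the first operation, "koowlaive"; after the second, "ooaie".
(Check on "exittdphp": → "lepaakwow" → "eaao" ✓)

ooaie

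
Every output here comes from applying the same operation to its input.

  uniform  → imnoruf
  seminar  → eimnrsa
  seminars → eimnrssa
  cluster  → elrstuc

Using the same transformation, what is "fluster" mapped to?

flrstue

What's happening: sort the characters into alphabetical order, then move the first character to the end.
"fluster" → "eflrstu" → "flrstue".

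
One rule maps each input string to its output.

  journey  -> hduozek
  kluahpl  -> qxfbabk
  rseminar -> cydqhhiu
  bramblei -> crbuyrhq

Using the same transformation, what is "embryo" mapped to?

Rule — move the first 3 characters to the end (rotate left by 3), then shift every letter 10 places backward in the alphabet (wrapping around).
On "embryo": the first step gives "ryoemb", and the second then gives "hoeucr".

hoeucr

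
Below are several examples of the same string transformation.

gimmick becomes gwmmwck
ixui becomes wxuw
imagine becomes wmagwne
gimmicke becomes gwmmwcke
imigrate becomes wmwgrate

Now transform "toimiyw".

The transformation: replace every "i" with "w".
Doing the same to "toimiyw": "towmwyw".

towmwyw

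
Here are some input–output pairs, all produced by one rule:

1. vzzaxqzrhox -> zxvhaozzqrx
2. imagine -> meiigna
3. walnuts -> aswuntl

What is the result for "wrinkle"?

rewknli

Looking at the pairs, the operation is to swap each adjacent pair of characters (1↔2, 3↔4, ...), then take characters alternately from the front and the back (1st, last, 2nd, 2nd-last, ...).
Doing the same to "wrinkle": "rewknli".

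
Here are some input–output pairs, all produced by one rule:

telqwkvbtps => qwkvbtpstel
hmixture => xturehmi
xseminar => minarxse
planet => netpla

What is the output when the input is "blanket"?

nketbla

The pattern: move the first 3 characters to the end (rotate left by 3).
Applying that to "blanket" gives "nketbla".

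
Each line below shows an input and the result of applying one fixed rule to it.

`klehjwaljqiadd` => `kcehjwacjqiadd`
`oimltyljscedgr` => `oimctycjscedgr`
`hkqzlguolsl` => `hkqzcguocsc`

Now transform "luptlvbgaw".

In each case the input is transformed by: replace every "l" with "c".
Doing the same to "luptlvbgaw": "cuptcvbgaw".

cuptcvbgaw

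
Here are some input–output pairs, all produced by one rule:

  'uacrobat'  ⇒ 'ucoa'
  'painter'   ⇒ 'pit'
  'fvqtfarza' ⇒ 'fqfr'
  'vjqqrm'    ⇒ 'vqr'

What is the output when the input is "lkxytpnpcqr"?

Rule — swap each adjacent pair of characters (1↔2, 3↔4, ...), then keep every other character starting from the second (positions 2nd, 4th, 6th, ...).
For "lkxytpnpcqr", step one produces "klyxptpnqcr"; step two turns that into "lxtnc".

lxtnc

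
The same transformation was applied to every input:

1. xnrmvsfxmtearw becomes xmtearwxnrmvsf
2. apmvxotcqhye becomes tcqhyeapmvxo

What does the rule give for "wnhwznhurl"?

nhurlwnhwz

Rule — swap the front and back halves of the string.
For "wnhwznhurl" the result is "nhurlwnhwz".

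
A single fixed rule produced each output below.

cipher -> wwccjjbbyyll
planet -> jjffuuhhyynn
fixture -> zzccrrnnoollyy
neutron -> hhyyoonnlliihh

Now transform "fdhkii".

zzxxbbeecccc

The rule is to double every character, then shift every letter 6 places backward in the alphabet (wrapping around).
Applying that to "fdhkii" gives "zzxxbbeecccc".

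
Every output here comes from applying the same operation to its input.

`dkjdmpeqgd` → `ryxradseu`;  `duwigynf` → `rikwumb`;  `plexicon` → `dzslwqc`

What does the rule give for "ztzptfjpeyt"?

nhndhtxdsm

In each case the input is transformed by: delete the last character, then shift every letter 12 places backward in the alphabet (wrapping around).
For "ztzptfjpeyt", step one produces "ztzptfjpey"; step two turns that into "nhndhtxdsm".
(Check on "duwigynf": → "duwigyn" → "rikwumb" ✓)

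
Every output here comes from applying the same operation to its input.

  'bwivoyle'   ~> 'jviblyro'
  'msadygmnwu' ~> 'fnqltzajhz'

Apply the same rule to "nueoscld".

hrbfpyqa

The transformation: shift every letter 13 places forward in the alphabet (wrapping around) — i.e. ROT13, then move the first character to the end.
Applying both steps to "nueoscld": "ahrbfpyq", then "hrbfpyqa".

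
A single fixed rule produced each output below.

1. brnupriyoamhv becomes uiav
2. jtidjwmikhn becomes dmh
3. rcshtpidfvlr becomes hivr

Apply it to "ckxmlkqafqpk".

mqqc

Looking at the pairs, the operation is to move the first character to the end, then keep one character in every 3, starting at position 3 (positions 3rd, 6th, 9th, ...).
For "ckxmlkqafqpk", step one produces "kxmlkqafqpkc"; step two turns that into "mqqc".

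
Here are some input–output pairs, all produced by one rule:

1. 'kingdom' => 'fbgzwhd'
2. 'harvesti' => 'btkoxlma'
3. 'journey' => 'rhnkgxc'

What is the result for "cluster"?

The pattern: shift every letter 7 places backward in the alphabet (wrapping around), then swap the first and last characters.
Starting from "cluster": after the first operation, "venlmxk"; after the second, "kenlmxv".

kenlmxv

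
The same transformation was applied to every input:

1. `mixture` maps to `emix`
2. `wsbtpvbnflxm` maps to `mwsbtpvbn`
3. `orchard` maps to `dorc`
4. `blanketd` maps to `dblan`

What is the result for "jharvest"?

What's happening: move the last character to the front, then delete the last 3 characters.
Starting from "jharvest": after the first operation, "tjharves"; after the second, "tjhar".
(Check on "mixture": → "emixtur" → "emix" ✓)

tjhar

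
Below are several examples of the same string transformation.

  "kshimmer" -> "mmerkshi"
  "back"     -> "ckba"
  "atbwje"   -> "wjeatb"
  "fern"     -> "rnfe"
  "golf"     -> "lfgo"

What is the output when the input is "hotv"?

tvho

The pattern: swap the front and back halves of the string.
So "hotv" becomes "tvho".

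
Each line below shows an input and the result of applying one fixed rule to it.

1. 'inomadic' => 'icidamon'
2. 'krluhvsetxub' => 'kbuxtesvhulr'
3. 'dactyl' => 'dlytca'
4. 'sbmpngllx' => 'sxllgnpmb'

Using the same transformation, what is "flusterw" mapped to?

Rule — reverse the string, then move the last character to the front.
"flusterw" → "fwretsul".

fwretsul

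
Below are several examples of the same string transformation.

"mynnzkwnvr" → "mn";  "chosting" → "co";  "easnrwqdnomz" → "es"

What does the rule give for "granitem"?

ga

The transformation: keep every other character starting from the first (positions 1st, 3rd, 5th, ...), then keep only the first 2 characters.
For "granitem", step one produces "gaie"; step two turns that into "ga".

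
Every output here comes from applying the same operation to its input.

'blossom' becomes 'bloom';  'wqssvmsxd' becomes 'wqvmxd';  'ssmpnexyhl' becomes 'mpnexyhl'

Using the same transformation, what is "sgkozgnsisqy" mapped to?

gkozgniqy

Each output is the input with this applied: remove every "s".
For "sgkozgnsisqy" the result is "gkozgniqy".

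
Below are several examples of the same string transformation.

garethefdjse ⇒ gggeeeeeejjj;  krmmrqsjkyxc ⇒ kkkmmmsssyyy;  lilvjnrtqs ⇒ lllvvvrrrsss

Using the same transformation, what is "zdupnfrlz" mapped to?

zzzppprrr

Each output is the input with this applied: keep one character in every 3, starting at position 1 (positions 1st, 4th, 7th, ...), then repeat every character 3 times.
On "zdupnfrlz": the first step gives "zpr", and the second then gives "zzzppprrr".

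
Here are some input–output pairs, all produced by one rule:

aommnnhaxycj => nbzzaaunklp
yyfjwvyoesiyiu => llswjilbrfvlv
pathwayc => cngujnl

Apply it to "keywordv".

xrljbeq

Each output is the input with this applied: shift every letter 13 places forward in the alphabet (wrapping around) — i.e. ROT13, then delete the last character.
Applying both steps to "keywordv": "xrljbeqi", then "xrljbeq".
(Check on "aommnnhaxycj": → "nbzzaaunklpw" → "nbzzaaunklp" ✓)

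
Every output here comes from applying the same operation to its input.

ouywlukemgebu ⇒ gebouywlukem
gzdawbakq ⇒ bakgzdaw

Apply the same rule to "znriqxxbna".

In each case the input is transformed by: delete the last character, then move the last 3 characters to the front (rotate right by 3).
"znriqxxbna" → "xbnznriqx".
(Check on "ouywlukemgebu": → "ouywlukemgeb" → "gebouywlukem" ✓)

xbnznriqx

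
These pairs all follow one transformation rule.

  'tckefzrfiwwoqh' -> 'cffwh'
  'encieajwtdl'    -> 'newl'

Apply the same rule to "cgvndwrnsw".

gdn

The pattern: keep one character in every 3, starting at position 2 (positions 2nd, 5th, 8th, ...).
For "cgvndwrnsw" the result is "gdn".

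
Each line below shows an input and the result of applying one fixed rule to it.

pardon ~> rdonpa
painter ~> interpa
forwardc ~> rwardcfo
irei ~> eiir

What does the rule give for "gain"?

inga

In each case the input is transformed by: move the first 2 characters to the end (rotate left by 2).
"gain" → "inga".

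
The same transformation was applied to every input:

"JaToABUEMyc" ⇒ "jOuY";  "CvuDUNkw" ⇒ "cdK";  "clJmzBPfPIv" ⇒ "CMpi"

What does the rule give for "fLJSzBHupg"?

FshG

The rule is to keep one character in every 3, starting at position 1 (positions 1st, 4th, 7th, ...), then flip the case of every letter.
Applying both steps to "fLJSzBHupg": "fSHg", then "FshG".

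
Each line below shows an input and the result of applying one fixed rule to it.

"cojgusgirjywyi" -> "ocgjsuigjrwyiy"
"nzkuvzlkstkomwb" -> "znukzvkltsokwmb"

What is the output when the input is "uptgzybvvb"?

pugtyzvbbv

Rule — swap each adjacent pair of characters (1↔2, 3↔4, ...).
Doing the same to "uptgzybvvb": "pugtyzvbbv".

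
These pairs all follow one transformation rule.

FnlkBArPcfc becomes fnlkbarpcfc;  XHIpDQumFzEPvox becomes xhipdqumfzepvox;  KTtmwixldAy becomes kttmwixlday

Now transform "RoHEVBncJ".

rohevbncj

What's happening: convert every letter to lowercase.
For "RoHEVBncJ" the result is "rohevbncj".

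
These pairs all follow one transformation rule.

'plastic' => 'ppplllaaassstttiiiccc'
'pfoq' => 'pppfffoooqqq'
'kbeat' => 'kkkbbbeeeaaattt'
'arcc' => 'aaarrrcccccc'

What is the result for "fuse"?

Looking at the pairs, the operation is to repeat every character 3 times.
"fuse" → "fffuuussseee".

fffuuussseee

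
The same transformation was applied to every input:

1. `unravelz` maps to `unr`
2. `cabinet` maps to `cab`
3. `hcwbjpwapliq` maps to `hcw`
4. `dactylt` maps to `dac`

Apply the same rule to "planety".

The rule is to keep only the first 3 characters.
So "planety" becomes "pla".

pla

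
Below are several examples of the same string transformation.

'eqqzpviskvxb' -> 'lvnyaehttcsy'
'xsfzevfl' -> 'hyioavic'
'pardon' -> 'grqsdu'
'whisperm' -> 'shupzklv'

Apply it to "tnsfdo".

The transformation: shift every letter 3 places forward in the alphabet (wrapping around), then swap the front and back halves of the string.
Starting from "tnsfdo": after the first operation, "wqvigr"; after the second, "igrwqv".

igrwqv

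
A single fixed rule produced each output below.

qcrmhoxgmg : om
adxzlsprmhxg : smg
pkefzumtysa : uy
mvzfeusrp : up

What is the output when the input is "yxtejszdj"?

sj

What's happening: keep one character in every 3, starting at position 3 (positions 3rd, 6th, 9th, ...), then delete the first character.
"yxtejszdj" → "tsj" → "sj".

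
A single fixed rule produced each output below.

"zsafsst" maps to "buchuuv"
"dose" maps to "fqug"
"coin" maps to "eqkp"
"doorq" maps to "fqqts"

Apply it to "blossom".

The transformation: shift every letter 2 places forward in the alphabet (wrapping around).
So "blossom" becomes "dnquuqo".

dnquuqo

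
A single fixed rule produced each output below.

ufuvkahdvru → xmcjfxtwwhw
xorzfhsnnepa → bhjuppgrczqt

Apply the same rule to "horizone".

Looking at the pairs, the operation is to shift every letter 2 places forward in the alphabet (wrapping around), then move the first 3 characters to the end (rotate left by 3).
Applying that to "horizone" gives "kbqpgjqt".

kbqpgjqt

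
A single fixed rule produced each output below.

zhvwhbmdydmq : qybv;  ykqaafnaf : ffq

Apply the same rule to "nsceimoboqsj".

Each output is the input with this applied: keep one character in every 3, starting at position 3 (positions 3rd, 6th, 9th, ...), then reverse the string.
Starting from "nsceimoboqsj": after the first operation, "cmoj"; after the second, "jomc".

jomc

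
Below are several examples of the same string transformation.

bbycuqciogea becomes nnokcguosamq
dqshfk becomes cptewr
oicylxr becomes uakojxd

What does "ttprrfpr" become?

ffdbrddb

Each output is the input with this applied: swap each adjacent pair of characters (1↔2, 3↔4, ...), then shift every letter 12 places forward in the alphabet (wrapping around).
Applying both steps to "ttprrfpr": "ttrpfrrp", then "ffdbrddb".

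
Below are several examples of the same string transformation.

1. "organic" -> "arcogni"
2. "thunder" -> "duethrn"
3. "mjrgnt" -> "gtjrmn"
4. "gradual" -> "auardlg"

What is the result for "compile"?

cpeoiml

What's happening: sort the characters into alphabetical order, then take characters alternately from the front and the back (1st, last, 2nd, 2nd-last, ...).
Applying that to "compile" gives "cpeoiml".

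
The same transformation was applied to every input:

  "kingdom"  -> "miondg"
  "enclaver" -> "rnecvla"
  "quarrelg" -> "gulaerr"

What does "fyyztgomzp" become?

In each case the input is transformed by: take characters alternately from the front and the back (1st, last, 2nd, 2nd-last, ...), then delete the first character.
Starting from "fyyztgomzp": after the first operation, "fpyzymzotg"; after the second, "pyzymzotg".

pyzymzotg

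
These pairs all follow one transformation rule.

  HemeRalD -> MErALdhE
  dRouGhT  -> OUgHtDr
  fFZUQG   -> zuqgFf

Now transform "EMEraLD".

eRAldem

The transformation: flip the case of every letter, then move the first 2 characters to the end (rotate left by 2).
"EMEraLD" → "emeRAld" → "eRAldem".
(Check on "HemeRalD": → "hEMErALd" → "MErALdhE" ✓)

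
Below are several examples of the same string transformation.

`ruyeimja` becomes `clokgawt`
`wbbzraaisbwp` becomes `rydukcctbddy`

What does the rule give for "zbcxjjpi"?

krllzedb

In each case the input is transformed by: reverse the string, then shift every letter 2 places forward in the alphabet (wrapping around).
"zbcxjjpi" → "krllzedb".
(Check on "ruyeimja": → "ajmieyur" → "clokgawt" ✓)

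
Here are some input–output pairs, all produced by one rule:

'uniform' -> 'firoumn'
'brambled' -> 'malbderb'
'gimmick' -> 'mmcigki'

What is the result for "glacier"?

In each case the input is transformed by: move the first 2 characters to the end (rotate left by 2), then swap each adjacent pair of characters (1↔2, 3↔4, ...).
On "glacier": the first step gives "aciergl", and the second then gives "caeigrl".

caeigrl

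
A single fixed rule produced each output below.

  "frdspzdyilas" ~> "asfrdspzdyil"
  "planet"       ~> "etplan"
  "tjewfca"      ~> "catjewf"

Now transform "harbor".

orharb

In each case the input is transformed by: move the last 2 characters to the front (rotate right by 2).
Applying that to "harbor" gives "orharb".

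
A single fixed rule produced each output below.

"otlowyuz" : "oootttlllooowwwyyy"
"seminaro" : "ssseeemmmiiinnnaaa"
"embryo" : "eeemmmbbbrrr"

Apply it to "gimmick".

gggiiimmmmmmiii

The pattern: delete the last 2 characters, then repeat every character 3 times.
So "gimmick" becomes "gggiiimmmmmmiii".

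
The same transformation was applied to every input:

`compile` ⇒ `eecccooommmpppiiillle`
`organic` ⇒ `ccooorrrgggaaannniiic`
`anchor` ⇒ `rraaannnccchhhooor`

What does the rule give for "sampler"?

rrsssaaammmpppllleeer

In each case the input is transformed by: repeat every character 3 times, then move the last 2 characters to the front (rotate right by 2).
Applying that to "sampler" gives "rrsssaaammmpppllleeer".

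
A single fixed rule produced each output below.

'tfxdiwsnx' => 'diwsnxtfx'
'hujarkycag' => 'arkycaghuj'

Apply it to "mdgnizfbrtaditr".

Rule — move the first 3 characters to the end (rotate left by 3).
Applying that to "mdgnizfbrtaditr" gives "nizfbrtaditrmdg".

nizfbrtaditrmdg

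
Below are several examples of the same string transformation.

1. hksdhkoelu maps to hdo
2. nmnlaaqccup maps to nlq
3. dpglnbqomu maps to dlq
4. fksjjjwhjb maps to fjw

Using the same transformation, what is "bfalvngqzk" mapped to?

blg

Looking at the pairs, the operation is to delete the last 3 characters, then keep one character in every 3, starting at position 1 (positions 1st, 4th, 7th, ...).
For "bfalvngqzk", step one produces "bfalvng"; step two turns that into "blg".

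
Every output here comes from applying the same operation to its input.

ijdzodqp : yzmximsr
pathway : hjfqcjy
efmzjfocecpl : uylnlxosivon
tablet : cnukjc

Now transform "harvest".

cbneajq

In each case the input is transformed by: reverse the string, then shift every letter 9 places forward in the alphabet (wrapping around).
"harvest" → "tsevrah" → "cbneajq".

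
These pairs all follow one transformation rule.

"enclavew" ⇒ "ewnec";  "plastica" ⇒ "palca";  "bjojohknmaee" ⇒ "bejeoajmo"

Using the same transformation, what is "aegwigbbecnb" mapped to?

abengcwei

The transformation: take characters alternately from the front and the back (1st, last, 2nd, 2nd-last, ...), then delete the last 3 characters.
On "aegwigbbecnb": the first step gives "abengcweibgb", and the second then gives "abengcwei".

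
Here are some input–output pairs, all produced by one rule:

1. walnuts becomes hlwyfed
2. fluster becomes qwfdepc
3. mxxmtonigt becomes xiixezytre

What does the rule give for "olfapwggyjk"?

The transformation: shift every letter 11 places forward in the alphabet (wrapping around).
Applying that to "olfapwggyjk" gives "zwqlahrrjuv".

zwqlahrrjuv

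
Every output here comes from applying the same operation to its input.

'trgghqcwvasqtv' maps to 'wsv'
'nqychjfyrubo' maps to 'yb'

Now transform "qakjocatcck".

tk

The pattern: keep one character in every 3, starting at position 2 (positions 2nd, 5th, 8th, ...), then delete the first 2 characters.
"qakjocatcck" → "tk".
(Check on "nqychjfyrubo": → "qhyb" → "yb" ✓)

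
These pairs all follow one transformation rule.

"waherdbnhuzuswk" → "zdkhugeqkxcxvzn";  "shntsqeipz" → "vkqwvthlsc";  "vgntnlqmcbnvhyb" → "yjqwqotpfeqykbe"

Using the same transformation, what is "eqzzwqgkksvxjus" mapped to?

In each case the input is transformed by: shift every letter 3 places forward in the alphabet (wrapping around).
So "eqzzwqgkksvxjus" becomes "htccztjnnvyamxv".

htccztjnnvyamxv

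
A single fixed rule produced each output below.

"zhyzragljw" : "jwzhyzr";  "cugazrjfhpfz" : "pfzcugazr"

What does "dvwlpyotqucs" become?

The transformation: swap the front and back halves of the string, then delete the first 3 characters.
For "dvwlpyotqucs", step one produces "otqucsdvwlpy"; step two turns that into "ucsdvwlpy".
(Check on "zhyzragljw": → "agljwzhyzr" → "jwzhyzr" ✓)

ucsdvwlpy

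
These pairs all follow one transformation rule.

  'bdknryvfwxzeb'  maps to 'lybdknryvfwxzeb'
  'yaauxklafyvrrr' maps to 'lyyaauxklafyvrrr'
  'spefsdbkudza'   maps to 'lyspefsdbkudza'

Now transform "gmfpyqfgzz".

lygmfpyqfgzz

The transformation: prepend "ly".
So "gmfpyqfgzz" becomes "lygmfpyqfgzz".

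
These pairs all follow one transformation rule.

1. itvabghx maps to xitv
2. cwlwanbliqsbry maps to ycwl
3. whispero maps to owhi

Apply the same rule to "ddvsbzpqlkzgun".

The rule is to move the first 3 characters to the end (rotate left by 3), then keep only the last 4 characters.
"ddvsbzpqlkzgun" → "sbzpqlkzgunddv" → "nddv".

nddv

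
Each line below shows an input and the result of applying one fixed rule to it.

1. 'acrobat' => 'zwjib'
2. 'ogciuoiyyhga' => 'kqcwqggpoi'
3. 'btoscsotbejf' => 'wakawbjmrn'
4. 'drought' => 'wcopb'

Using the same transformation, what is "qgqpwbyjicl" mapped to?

The rule is to shift every letter 8 places forward in the alphabet (wrapping around), then delete the first 2 characters.
For "qgqpwbyjicl", step one produces "yoyxejgrqkt"; step two turns that into "yxejgrqkt".

yxejgrqkt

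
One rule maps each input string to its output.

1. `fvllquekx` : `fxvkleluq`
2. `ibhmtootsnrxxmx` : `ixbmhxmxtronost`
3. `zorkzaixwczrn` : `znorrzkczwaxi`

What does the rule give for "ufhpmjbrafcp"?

upfchfpamrjb

In each case the input is transformed by: take characters alternately from the front and the back (1st, last, 2nd, 2nd-last, ...).
On "ufhpmjbrafcp" that produces "upfchfpamrjb".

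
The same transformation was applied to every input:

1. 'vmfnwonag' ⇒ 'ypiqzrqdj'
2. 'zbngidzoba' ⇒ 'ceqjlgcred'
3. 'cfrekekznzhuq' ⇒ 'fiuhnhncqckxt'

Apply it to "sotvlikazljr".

vrwyolndcomu

What's happening: shift every letter 3 places forward in the alphabet (wrapping around).
Applying that to "sotvlikazljr" gives "vrwyolndcomu".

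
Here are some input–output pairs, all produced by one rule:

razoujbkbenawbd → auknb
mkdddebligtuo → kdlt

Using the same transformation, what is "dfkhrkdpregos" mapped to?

Rule — keep one character in every 3, starting at position 2 (positions 2nd, 5th, 8th, ...).
So "dfkhrkdpregos" becomes "frpg".

frpg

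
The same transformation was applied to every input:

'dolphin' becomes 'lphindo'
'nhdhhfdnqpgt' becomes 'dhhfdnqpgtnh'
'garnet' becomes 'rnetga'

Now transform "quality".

The transformation: move the first 2 characters to the end (rotate left by 2).
For "quality" the result is "alityqu".

alityqu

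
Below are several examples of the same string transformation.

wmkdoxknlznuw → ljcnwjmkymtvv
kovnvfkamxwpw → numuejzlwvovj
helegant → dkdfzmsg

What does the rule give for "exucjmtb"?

The rule is to shift every letter 1 place backward in the alphabet (wrapping around), then move the first character to the end.
Applying that to "exucjmtb" gives "wtbilsad".

wtbilsad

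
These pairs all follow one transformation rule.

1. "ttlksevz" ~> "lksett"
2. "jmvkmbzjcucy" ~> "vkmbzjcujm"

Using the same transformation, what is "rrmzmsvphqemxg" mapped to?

Each output is the input with this applied: delete the last 2 characters, then move the first 2 characters to the end (rotate left by 2).
"rrmzmsvphqemxg" → "rrmzmsvphqem" → "mzmsvphqemrr".

mzmsvphqemrr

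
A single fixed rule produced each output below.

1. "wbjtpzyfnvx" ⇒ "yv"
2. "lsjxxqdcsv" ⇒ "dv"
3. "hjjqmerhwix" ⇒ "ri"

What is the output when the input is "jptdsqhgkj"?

The transformation: keep one character in every 3, starting at position 1 (positions 1st, 4th, 7th, ...), then keep only the last 2 characters.
Working it through for "jptdsqhgkj": intermediate "jdhj", final "hj".

hj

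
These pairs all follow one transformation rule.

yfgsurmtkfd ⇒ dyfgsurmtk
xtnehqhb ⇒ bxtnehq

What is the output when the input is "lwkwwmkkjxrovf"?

flwkwwmkkjxro

Rule — move the last character to the front, then delete the last character.
"lwkwwmkkjxrovf" → "flwkwwmkkjxrov" → "flwkwwmkkjxro".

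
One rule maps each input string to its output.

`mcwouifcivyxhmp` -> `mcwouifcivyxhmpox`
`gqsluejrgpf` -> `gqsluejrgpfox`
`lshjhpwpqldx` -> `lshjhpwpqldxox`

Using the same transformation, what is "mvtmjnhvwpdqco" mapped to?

mvtmjnhvwpdqcoox

What's happening: append "ox".
For "mvtmjnhvwpdqco" the result is "mvtmjnhvwpdqcoox".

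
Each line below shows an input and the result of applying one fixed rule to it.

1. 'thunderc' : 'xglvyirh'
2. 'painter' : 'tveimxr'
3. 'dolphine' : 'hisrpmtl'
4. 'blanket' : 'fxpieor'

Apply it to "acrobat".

The pattern: take characters alternately from the front and the back (1st, last, 2nd, 2nd-last, ...), then shift every letter 4 places forward in the alphabet (wrapping around).
Starting from "acrobat": after the first operation, "atcarbo"; after the second, "exgevfs".

exgevfs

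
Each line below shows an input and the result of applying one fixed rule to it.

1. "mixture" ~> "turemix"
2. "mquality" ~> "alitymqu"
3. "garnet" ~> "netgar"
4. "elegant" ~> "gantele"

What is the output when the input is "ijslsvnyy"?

lsvnyyijs

Each output is the input with this applied: move the first 3 characters to the end (rotate left by 3).
So "ijslsvnyy" becomes "lsvnyyijs".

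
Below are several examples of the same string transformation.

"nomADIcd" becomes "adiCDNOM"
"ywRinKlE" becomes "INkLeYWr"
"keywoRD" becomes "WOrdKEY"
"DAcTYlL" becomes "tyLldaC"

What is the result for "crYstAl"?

In each case the input is transformed by: move the first 3 characters to the end (rotate left by 3), then flip the case of every letter.
Applying both steps to "crYstAl": "stAlcrY", then "STaLCRy".

STaLCRy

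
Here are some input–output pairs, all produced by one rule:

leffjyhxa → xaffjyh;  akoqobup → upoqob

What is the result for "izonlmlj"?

ljonlm

The transformation: delete the first 2 characters, then move the last 2 characters to the front (rotate right by 2).
Applying both steps to "izonlmlj": "onlmlj", then "ljonlm".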